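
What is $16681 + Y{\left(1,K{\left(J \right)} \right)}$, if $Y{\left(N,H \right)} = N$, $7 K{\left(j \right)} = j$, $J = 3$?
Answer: $16682$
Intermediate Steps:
$K{\left(j \right)} = \frac{j}{7}$
$16681 + Y{\left(1,K{\left(J \right)} \right)} = 16681 + 1 = 16682$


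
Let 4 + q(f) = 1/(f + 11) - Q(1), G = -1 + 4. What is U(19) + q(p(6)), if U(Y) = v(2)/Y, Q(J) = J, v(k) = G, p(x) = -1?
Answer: -901/190 ≈ -4.7421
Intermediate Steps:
G = 3
v(k) = 3
U(Y) = 3/Y
q(f) = -5 + 1/(11 + f) (q(f) = -4 + (1/(f + 11) - 1*1) = -4 + (1/(11 + f) - 1) = -4 + (-1 + 1/(11 + f)) = -5 + 1/(11 + f))
U(19) + q(p(6)) = 3/19 + (-54 - 5*(-1))/(11 - 1) = 3*(1/19) + (-54 + 5)/10 = 3/19 + (1/10)*(-49) = 3/19 - 49/10 = -901/190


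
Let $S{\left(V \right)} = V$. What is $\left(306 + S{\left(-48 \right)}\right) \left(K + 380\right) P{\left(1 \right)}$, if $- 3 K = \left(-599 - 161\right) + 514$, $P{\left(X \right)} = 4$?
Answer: $476784$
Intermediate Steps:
$K = 82$ ($K = - \frac{\left(-599 - 161\right) + 514}{3} = - \frac{-760 + 514}{3} = \left(- \frac{1}{3}\right) \left(-246\right) = 82$)
$\left(306 + S{\left(-48 \right)}\right) \left(K + 380\right) P{\left(1 \right)} = \left(306 - 48\right) \left(82 + 380\right) 4 = 258 \cdot 462 \cdot 4 = 119196 \cdot 4 = 476784$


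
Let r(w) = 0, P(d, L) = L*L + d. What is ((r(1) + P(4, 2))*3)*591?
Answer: 14184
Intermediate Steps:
P(d, L) = d + L² (P(d, L) = L² + d = d + L²)
((r(1) + P(4, 2))*3)*591 = ((0 + (4 + 2²))*3)*591 = ((0 + (4 + 4))*3)*591 = ((0 + 8)*3)*591 = (8*3)*591 = 24*591 = 14184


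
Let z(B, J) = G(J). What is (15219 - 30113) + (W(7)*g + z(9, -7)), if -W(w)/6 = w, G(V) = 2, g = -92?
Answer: -11028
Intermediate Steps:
z(B, J) = 2
W(w) = -6*w
(15219 - 30113) + (W(7)*g + z(9, -7)) = (15219 - 30113) + (-6*7*(-92) + 2) = -14894 + (-42*(-92) + 2) = -14894 + (3864 + 2) = -14894 + 3866 = -11028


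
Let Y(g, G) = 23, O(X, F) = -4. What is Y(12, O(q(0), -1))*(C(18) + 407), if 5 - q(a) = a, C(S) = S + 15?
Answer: 10120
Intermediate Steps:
C(S) = 15 + S
q(a) = 5 - a
Y(12, O(q(0), -1))*(C(18) + 407) = 23*((15 + 18) + 407) = 23*(33 + 407) = 23*440 = 10120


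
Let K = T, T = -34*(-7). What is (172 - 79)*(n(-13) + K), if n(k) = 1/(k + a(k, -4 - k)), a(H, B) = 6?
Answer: 154845/7 ≈ 22121.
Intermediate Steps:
T = 238
K = 238
n(k) = 1/(6 + k) (n(k) = 1/(k + 6) = 1/(6 + k))
(172 - 79)*(n(-13) + K) = (172 - 79)*(1/(6 - 13) + 238) = 93*(1/(-7) + 238) = 93*(-⅐ + 238) = 93*(1665/7) = 154845/7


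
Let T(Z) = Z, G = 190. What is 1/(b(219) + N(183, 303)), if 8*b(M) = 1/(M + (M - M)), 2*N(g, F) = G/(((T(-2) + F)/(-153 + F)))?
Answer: 527352/24966301 ≈ 0.021123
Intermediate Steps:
N(g, F) = 95*(-153 + F)/(-2 + F) (N(g, F) = (190/(((-2 + F)/(-153 + F))))/2 = (190*((-153 + F)/(-2 + F)))/2 = (190*(-153 + F)/(-2 + F))/2 = 95*(-153 + F)/(-2 + F))
b(M) = 1/(8*M) (b(M) = 1/(8*(M + (M - M))) = 1/(8*(M + 0)) = 1/(8*M))
1/(b(219) + N(183, 303)) = 1/((⅛)/219 + 95*(-153 + 303)/(-2 + 303)) = 1/((⅛)*(1/219) + 95*150/301) = 1/(1/1752 + 95*(1/301)*150) = 1/(1/1752 + 14250/301) = 1/(24966301/527352) = 527352/24966301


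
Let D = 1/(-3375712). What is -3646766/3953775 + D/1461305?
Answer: -3597859092925324067/3900750784428640800 ≈ -0.92235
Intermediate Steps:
D = -1/3375712 ≈ -2.9623e-7
-3646766/3953775 + D/1461305 = -3646766/3953775 - 1/3375712/1461305 = -3646766*1/3953775 - 1/3375712*1/1461305 = -3646766/3953775 - 1/4932944824160 = -3597859092925324067/3900750784428640800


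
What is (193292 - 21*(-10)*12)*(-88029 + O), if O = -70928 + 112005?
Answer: -9193765024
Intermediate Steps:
O = 41077
(193292 - 21*(-10)*12)*(-88029 + O) = (193292 - 21*(-10)*12)*(-88029 + 41077) = (193292 + 210*12)*(-46952) = (193292 + 2520)*(-46952) = 195812*(-46952) = -9193765024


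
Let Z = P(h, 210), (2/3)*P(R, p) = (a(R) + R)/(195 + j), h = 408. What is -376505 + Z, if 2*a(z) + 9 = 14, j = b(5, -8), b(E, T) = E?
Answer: -301201537/800 ≈ -3.7650e+5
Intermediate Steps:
j = 5
a(z) = 5/2 (a(z) = -9/2 + (½)*14 = -9/2 + 7 = 5/2)
P(R, p) = 3/160 + 3*R/400 (P(R, p) = 3*((5/2 + R)/(195 + 5))/2 = 3*((5/2 + R)/200)/2 = 3*((5/2 + R)*(1/200))/2 = 3*(1/80 + R/200)/2 = 3/160 + 3*R/400)
Z = 2463/800 (Z = 3/160 + (3/400)*408 = 3/160 + 153/50 = 2463/800 ≈ 3.0788)
-376505 + Z = -376505 + 2463/800 = -301201537/800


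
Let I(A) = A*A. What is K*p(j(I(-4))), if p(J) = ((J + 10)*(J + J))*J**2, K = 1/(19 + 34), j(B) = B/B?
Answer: 22/53 ≈ 0.41509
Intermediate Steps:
I(A) = A**2
j(B) = 1
K = 1/53 ≈ 0.018868
p(J) = 2*J**3*(10 + J) (p(J) = ((10 + J)*(2*J))*J**2 = (2*J*(10 + J))*J**2 = 2*J**3*(10 + J))
K*p(j(I(-4))) = (2*1**3*(10 + 1))/53 = (2*1*11)/53 = (1/53)*22 = 22/53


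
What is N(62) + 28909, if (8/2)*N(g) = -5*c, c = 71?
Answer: 115281/4 ≈ 28820.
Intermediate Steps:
N(g) = -355/4 (N(g) = (-5*71)/4 = (¼)*(-355) = -355/4)
N(62) + 28909 = -355/4 + 28909 = 115281/4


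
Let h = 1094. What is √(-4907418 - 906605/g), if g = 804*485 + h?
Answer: I*√15313914487227322/55862 ≈ 2215.3*I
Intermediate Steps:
g = 391034 (g = 804*485 + 1094 = 389940 + 1094 = 391034)
√(-4907418 - 906605/g) = √(-4907418 - 906605/391034) = √(-4907418 - 906605*1/391034) = √(-4907418 - 129515/55862) = √(-274138313831/55862) = I*√15313914487227322/55862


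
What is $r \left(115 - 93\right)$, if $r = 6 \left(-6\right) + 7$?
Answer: $-638$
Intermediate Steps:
$r = -29$ ($r = -36 + 7 = -29$)
$r \left(115 - 93\right) = - 29 \left(115 - 93\right) = \left(-29\right) 22 = -638$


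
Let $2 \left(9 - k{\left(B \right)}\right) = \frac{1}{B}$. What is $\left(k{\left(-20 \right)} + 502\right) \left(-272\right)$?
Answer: $- \frac{694994}{5} \approx -1.39 \cdot 10^{5}$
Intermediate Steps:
$k{\left(B \right)} = 9 - \frac{1}{2 B}$
$\left(k{\left(-20 \right)} + 502\right) \left(-272\right) = \left(\left(9 - \frac{1}{2 \left(-20\right)}\right) + 502\right) \left(-272\right) = \left(\left(9 - - \frac{1}{40}\right) + 502\right) \left(-272\right) = \left(\left(9 + \frac{1}{40}\right) + 502\right) \left(-272\right) = \left(\frac{361}{40} + 502\right) \left(-272\right) = \frac{20441}{40} \left(-272\right) = - \frac{694994}{5}$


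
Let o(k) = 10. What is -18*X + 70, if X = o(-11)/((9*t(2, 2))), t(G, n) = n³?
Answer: 135/2 ≈ 67.500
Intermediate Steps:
X = 5/36 (X = 10/((9*2³)) = 10/((9*8)) = 10/72 = 10*(1/72) = 5/36 ≈ 0.13889)
-18*X + 70 = -18*5/36 + 70 = -5/2 + 70 = 135/2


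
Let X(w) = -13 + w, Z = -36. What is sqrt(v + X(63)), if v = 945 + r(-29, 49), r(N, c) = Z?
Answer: sqrt(959) ≈ 30.968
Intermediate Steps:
r(N, c) = -36
v = 909 (v = 945 - 36 = 909)
sqrt(v + X(63)) = sqrt(909 + (-13 + 63)) = sqrt(909 + 50) = sqrt(959)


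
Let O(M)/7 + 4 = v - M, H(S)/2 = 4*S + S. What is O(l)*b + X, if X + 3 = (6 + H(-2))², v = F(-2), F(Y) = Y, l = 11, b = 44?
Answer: -5043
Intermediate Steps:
H(S) = 10*S (H(S) = 2*(4*S + S) = 2*(5*S) = 10*S)
v = -2
X = 193 (X = -3 + (6 + 10*(-2))² = -3 + (6 - 20)² = -3 + (-14)² = -3 + 196 = 193)
O(M) = -42 - 7*M (O(M) = -28 + 7*(-2 - M) = -28 + (-14 - 7*M) = -42 - 7*M)
O(l)*b + X = (-42 - 7*11)*44 + 193 = (-42 - 77)*44 + 193 = -119*44 + 193 = -5236 + 193 = -5043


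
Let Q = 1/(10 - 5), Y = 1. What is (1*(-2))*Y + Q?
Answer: -9/5 ≈ -1.8000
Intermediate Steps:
Q = 1/5 ≈ 0.20000
(1*(-2))*Y + Q = (1*(-2))*1 + 1/5 = -2*1 + 1/5 = -2 + 1/5 = -9/5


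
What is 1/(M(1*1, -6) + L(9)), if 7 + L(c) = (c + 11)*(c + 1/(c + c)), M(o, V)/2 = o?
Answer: 9/1585 ≈ 0.0056782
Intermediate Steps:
M(o, V) = 2*o
L(c) = -7 + (11 + c)*(c + 1/(2*c)) (L(c) = -7 + (c + 11)*(c + 1/(c + c)) = -7 + (11 + c)*(c + 1/(2*c)))
1/(M(1*1, -6) + L(9)) = 1/(2*(1*1) + (-13/2 + 9**2 + 11*9 + (11/2)/9)) = 1/(2*1 + (-13/2 + 81 + 99 + (11/2)*(1/9))) = 1/(2 + (-13/2 + 81 + 99 + 11/18)) = 1/(2 + 1567/9) = 1/(1585/9) = 9/1585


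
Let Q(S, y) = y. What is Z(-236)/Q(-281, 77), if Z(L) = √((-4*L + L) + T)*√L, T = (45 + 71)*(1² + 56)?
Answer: 4*I*√107970/77 ≈ 17.069*I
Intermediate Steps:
T = 6612 (T = 116*(1 + 56) = 116*57 = 6612)
Z(L) = √L*√(6612 - 3*L) (Z(L) = √((-4*L + L) + 6612)*√L = √(-3*L + 6612)*√L = √(6612 - 3*L)*√L = √L*√(6612 - 3*L))
Z(-236)/Q(-281, 77) = (√3*√(-236)*√(2204 - 1*(-236)))/77 = (√3*(2*I*√59)*√(2204 + 236))*(1/77) = (√3*(2*I*√59)*√2440)*(1/77) = (√3*(2*I*√59)*(2*√610))*(1/77) = (4*I*√107970)*(1/77) = 4*I*√107970/77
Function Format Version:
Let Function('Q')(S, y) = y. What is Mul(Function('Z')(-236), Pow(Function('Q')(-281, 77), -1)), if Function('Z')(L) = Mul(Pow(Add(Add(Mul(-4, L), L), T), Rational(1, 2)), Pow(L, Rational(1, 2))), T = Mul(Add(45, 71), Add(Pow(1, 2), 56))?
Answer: Mul(Rational(4, 77), I, Pow(107970, Rational(1, 2))) ≈ Mul(17.069, I)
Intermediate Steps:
T = 6612 (T = Mul(116, Add(1, 56)) = Mul(116, 57) = 6612)
Function('Z')(L) = Mul(Pow(L, Rational(1, 2)), Pow(Add(6612, Mul(-3, L)), Rational(1, 2))) (Function('Z')(L) = Mul(Pow(Add(Add(Mul(-4, L), L), 6612), Rational(1, 2)), Pow(L, Rational(1, 2))) = Mul(Pow(Add(Mul(-3, L), 6612), Rational(1, 2)), Pow(L, Rational(1, 2))) = Mul(Pow(Add(6612, Mul(-3, L)), Rational(1, 2)), Pow(L, Rational(1, 2))) = Mul(Pow(L, Rational(1, 2)), Pow(Add(6612, Mul(-3, L)), Rational(1, 2))))
Mul(Function('Z')(-236), Pow(Function('Q')(-281, 77), -1)) = Mul(Mul(Pow(3, Rational(1, 2)), Pow(-236, Rational(1, 2)), Pow(Add(2204, Mul(-1, -236)), Rational(1, 2))), Pow(77, -1)) = Mul(Mul(Pow(3, Rational(1, 2)), Mul(2, I, Pow(59, Rational(1, 2))), Pow(Add(2204, 236), Rational(1, 2))), Rational(1, 77)) = Mul(Mul(Pow(3, Rational(1, 2)), Mul(2, I, Pow(59, Rational(1, 2))), Pow(2440, Rational(1, 2))), Rational(1, 77)) = Mul(Mul(Pow(3, Rational(1, 2)), Mul(2, I, Pow(59, Rational(1, 2))), Mul(2, Pow(610, Rational(1, 2)))), Rational(1, 77)) = Mul(Mul(4, I, Pow(107970, Rational(1, 2))), Rational(1, 77)) = Mul(Rational(4, 77), I, Pow(107970, Rational(1, 2)))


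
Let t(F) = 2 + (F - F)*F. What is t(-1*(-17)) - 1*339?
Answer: -337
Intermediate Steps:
t(F) = 2 (t(F) = 2 + 0*F = 2 + 0 = 2)
t(-1*(-17)) - 1*339 = 2 - 1*339 = 2 - 339 = -337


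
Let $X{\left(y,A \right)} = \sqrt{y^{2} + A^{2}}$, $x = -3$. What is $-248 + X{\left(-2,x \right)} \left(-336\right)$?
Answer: $-248 - 336 \sqrt{13} \approx -1459.5$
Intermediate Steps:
$X{\left(y,A \right)} = \sqrt{A^{2} + y^{2}}$
$-248 + X{\left(-2,x \right)} \left(-336\right) = -248 + \sqrt{\left(-3\right)^{2} + \left(-2\right)^{2}} \left(-336\right) = -248 + \sqrt{9 + 4} \left(-336\right) = -248 + \sqrt{13} \left(-336\right) = -248 - 336 \sqrt{13}$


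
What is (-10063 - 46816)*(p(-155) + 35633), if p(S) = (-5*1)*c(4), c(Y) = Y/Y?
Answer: -2026485012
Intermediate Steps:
c(Y) = 1
p(S) = -5 (p(S) = -5*1*1 = -5*1 = -5)
(-10063 - 46816)*(p(-155) + 35633) = (-10063 - 46816)*(-5 + 35633) = -56879*35628 = -2026485012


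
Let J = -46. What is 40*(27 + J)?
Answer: -760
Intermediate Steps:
40*(27 + J) = 40*(27 - 46) = 40*(-19) = -760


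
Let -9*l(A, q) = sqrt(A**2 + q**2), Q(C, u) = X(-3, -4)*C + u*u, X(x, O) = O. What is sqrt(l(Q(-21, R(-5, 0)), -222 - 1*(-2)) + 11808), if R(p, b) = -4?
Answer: 2*sqrt(26568 - 5*sqrt(146))/3 ≈ 108.54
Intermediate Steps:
Q(C, u) = u**2 - 4*C (Q(C, u) = -4*C + u*u = -4*C + u**2 = u**2 - 4*C)
l(A, q) = -sqrt(A**2 + q**2)/9
sqrt(l(Q(-21, R(-5, 0)), -222 - 1*(-2)) + 11808) = sqrt(-sqrt(((-4)**2 - 4*(-21))**2 + (-222 - 1*(-2))**2)/9 + 11808) = sqrt(-sqrt((16 + 84)**2 + (-222 + 2)**2)/9 + 11808) = sqrt(-sqrt(100**2 + (-220)**2)/9 + 11808) = sqrt(-sqrt(10000 + 48400)/9 + 11808) = sqrt(-20*sqrt(146)/9 + 11808) = sqrt(11808 - 20*sqrt(146)/9)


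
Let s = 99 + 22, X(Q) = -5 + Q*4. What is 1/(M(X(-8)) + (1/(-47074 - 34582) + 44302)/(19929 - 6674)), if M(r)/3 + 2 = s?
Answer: 1082350280/390016574071 ≈ 0.0027751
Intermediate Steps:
X(Q) = -5 + 4*Q
s = 121
M(r) = 357 (M(r) = -6 + 3*121 = -6 + 363 = 357)
1/(M(X(-8)) + (1/(-47074 - 34582) + 44302)/(19929 - 6674)) = 1/(357 + (1/(-47074 - 34582) + 44302)/(19929 - 6674)) = 1/(357 + (1/(-81656) + 44302)/13255) = 1/(357 + (-1/81656 + 44302)*(1/13255)) = 1/(357 + (3617524111/81656)*(1/13255)) = 1/(357 + 3617524111/1082350280) = 1/(390016574071/1082350280) = 1082350280/390016574071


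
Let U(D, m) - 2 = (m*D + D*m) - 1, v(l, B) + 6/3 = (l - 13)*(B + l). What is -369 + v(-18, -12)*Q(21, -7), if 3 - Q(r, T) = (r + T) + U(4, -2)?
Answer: 3343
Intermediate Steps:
v(l, B) = -2 + (-13 + l)*(B + l) (v(l, B) = -2 + (l - 13)*(B + l) = -2 + (-13 + l)*(B + l))
U(D, m) = 1 + 2*D*m (U(D, m) = 2 + ((m*D + D*m) - 1) = 2 + ((D*m + D*m) - 1) = 2 + (2*D*m - 1) = 2 + (-1 + 2*D*m) = 1 + 2*D*m)
Q(r, T) = 18 - T - r (Q(r, T) = 3 - ((r + T) + (1 + 2*4*(-2))) = 3 - ((T + r) + (1 - 16)) = 3 - ((T + r) - 15) = 3 - (-15 + T + r) = 3 + (15 - T - r) = 18 - T - r)
-369 + v(-18, -12)*Q(21, -7) = -369 + (-2 + (-18)**2 - 13*(-12) - 13*(-18) - 12*(-18))*(18 - 1*(-7) - 1*21) = -369 + (-2 + 324 + 156 + 234 + 216)*(18 + 7 - 21) = -369 + 928*4 = -369 + 3712 = 3343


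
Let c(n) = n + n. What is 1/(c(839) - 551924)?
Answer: -1/550246 ≈ -1.8174e-6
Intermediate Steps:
c(n) = 2*n
1/(c(839) - 551924) = 1/(2*839 - 551924) = 1/(1678 - 551924) = 1/(-550246) = -1/550246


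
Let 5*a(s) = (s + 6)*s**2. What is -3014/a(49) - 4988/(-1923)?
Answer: 11449286/4617123 ≈ 2.4797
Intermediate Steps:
a(s) = s**2*(6 + s)/5 (a(s) = ((s + 6)*s**2)/5 = ((6 + s)*s**2)/5 = (s**2*(6 + s))/5 = s**2*(6 + s)/5)
-3014/a(49) - 4988/(-1923) = -3014*5/(2401*(6 + 49)) - 4988/(-1923) = -3014/((1/5)*2401*55) - 4988*(-1/1923) = -3014/26411 + 4988/1923 = -3014*1/26411 + 4988/1923 = -274/2401 + 4988/1923 = 11449286/4617123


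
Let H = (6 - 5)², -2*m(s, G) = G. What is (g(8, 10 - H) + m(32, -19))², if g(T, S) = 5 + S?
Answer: 2209/4 ≈ 552.25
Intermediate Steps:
m(s, G) = -G/2
H = 1 (H = 1² = 1)
(g(8, 10 - H) + m(32, -19))² = ((5 + (10 - 1*1)) - ½*(-19))² = ((5 + (10 - 1)) + 19/2)² = ((5 + 9) + 19/2)² = (14 + 19/2)² = (47/2)² = 2209/4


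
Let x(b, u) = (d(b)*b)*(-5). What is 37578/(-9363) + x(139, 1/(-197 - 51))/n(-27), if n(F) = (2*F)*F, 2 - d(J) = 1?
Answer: -20432003/4550418 ≈ -4.4901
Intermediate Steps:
d(J) = 1 (d(J) = 2 - 1*1 = 2 - 1 = 1)
n(F) = 2*F**2
x(b, u) = -5*b (x(b, u) = (1*b)*(-5) = b*(-5) = -5*b)
37578/(-9363) + x(139, 1/(-197 - 51))/n(-27) = 37578/(-9363) + (-5*139)/((2*(-27)**2)) = 37578*(-1/9363) - 695/(2*729) = -12526/3121 - 695/1458 = -20432003/4550418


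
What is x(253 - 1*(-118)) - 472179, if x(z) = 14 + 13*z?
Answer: -467342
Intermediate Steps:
x(253 - 1*(-118)) - 472179 = (14 + 13*(253 - 1*(-118))) - 472179 = (14 + 13*(253 + 118)) - 472179 = (14 + 13*371) - 472179 = (14 + 4823) - 472179 = 4837 - 472179 = -467342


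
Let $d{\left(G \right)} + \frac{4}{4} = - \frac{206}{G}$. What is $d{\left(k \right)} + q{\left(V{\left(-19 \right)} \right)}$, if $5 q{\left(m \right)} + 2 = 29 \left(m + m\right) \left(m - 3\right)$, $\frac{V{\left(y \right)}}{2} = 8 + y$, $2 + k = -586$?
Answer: $\frac{9377057}{1470} \approx 6379.0$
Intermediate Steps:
$k = -588$ ($k = -2 - 586 = -588$)
$d{\left(G \right)} = -1 - \frac{206}{G}$
$V{\left(y \right)} = 16 + 2 y$ ($V{\left(y \right)} = 2 \left(8 + y\right) = 16 + 2 y$)
$q{\left(m \right)} = - \frac{2}{5} + \frac{58 m \left(-3 + m\right)}{5}$ ($q{\left(m \right)} = - \frac{2}{5} + \frac{29 \left(m + m\right) \left(m - 3\right)}{5} = - \frac{2}{5} + \frac{29 \cdot 2 m \left(-3 + m\right)}{5} = - \frac{2}{5} + \frac{58 m \left(-3 + m\right)}{5}$)
$d{\left(k \right)} + q{\left(V{\left(-19 \right)} \right)} = \frac{-206 - -588}{-588} - \left(\frac{2}{5} - \frac{58 \left(16 + 2 \left(-19\right)\right)^{2}}{5} + \frac{174 \left(16 + 2 \left(-19\right)\right)}{5}\right) = - \frac{-206 + 588}{588} - \left(\frac{2}{5} - \frac{58 \left(16 - 38\right)^{2}}{5} + \frac{174 \left(16 - 38\right)}{5}\right) = \left(- \frac{1}{588}\right) 382 - \left(- \frac{3826}{5} - \frac{28072}{5}\right) = - \frac{191}{294} + \left(- \frac{2}{5} + \frac{3828}{5} + \frac{58}{5} \cdot 484\right) = - \frac{191}{294} + \left(- \frac{2}{5} + \frac{3828}{5} + \frac{28072}{5}\right) = - \frac{191}{294} + \frac{31898}{5} = \frac{9377057}{1470}$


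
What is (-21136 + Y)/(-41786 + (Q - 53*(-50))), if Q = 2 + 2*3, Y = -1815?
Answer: 22951/39128 ≈ 0.58656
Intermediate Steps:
Q = 8 (Q = 2 + 6 = 8)
(-21136 + Y)/(-41786 + (Q - 53*(-50))) = (-21136 - 1815)/(-41786 + (8 - 53*(-50))) = -22951/(-41786 + (8 + 2650)) = -22951/(-41786 + 2658) = -22951/(-39128) = -22951*(-1/39128) = 22951/39128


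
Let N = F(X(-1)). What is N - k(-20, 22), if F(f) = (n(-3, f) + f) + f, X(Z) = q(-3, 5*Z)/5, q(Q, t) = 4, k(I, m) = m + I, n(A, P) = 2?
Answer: 8/5 ≈ 1.6000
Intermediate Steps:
k(I, m) = I + m
X(Z) = 4/5
F(f) = 2 + 2*f (F(f) = (2 + f) + f = 2 + 2*f)
N = 18/5 (N = 2 + 2*(4/5) = 2 + 8/5 = 18/5 ≈ 3.6000)
N - k(-20, 22) = 18/5 - (-20 + 22) = 18/5 - 1*2 = 18/5 - 2 = 8/5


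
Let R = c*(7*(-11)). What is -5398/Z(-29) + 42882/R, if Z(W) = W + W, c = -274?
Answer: 4156220/43703 ≈ 95.101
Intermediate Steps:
R = 21098 (R = -1918*(-11) = -274*(-77) = 21098)
Z(W) = 2*W
-5398/Z(-29) + 42882/R = -5398/(2*(-29)) + 42882/21098 = -5398/(-58) + 42882*(1/21098) = -5398*(-1/58) + 3063/1507 = 2699/29 + 3063/1507 = 4156220/43703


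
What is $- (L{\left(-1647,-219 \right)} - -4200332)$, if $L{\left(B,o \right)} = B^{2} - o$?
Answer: $-6913160$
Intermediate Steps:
$- (L{\left(-1647,-219 \right)} - -4200332) = - (\left(\left(-1647\right)^{2} - -219\right) - -4200332) = - (\left(2712609 + 219\right) + 4200332) = - (2712828 + 4200332) = \left(-1\right) 6913160 = -6913160$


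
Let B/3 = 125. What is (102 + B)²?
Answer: 227529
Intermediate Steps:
B = 375 (B = 3*125 = 375)
(102 + B)² = (102 + 375)² = 477² = 227529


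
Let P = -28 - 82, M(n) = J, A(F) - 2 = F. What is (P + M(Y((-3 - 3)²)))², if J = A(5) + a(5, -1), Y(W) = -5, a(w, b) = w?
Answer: 9604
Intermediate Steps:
A(F) = 2 + F
J = 12 (J = (2 + 5) + 5 = 7 + 5 = 12)
M(n) = 12
P = -110
(P + M(Y((-3 - 3)²)))² = (-110 + 12)² = (-98)² = 9604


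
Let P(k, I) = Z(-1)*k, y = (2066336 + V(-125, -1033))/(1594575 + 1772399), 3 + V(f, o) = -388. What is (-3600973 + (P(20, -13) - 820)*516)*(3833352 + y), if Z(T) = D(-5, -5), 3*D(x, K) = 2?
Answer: -51849359055177615909/3366974 ≈ -1.5399e+13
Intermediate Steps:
D(x, K) = ⅔ (D(x, K) = (⅓)*2 = ⅔)
Z(T) = ⅔
V(f, o) = -391 (V(f, o) = -3 - 388 = -391)
y = 2065945/3366974 (y = (2066336 - 391)/(1594575 + 1772399) = 2065945/3366974 ≈ 0.61359)
P(k, I) = 2*k/3
(-3600973 + (P(20, -13) - 820)*516)*(3833352 + y) = (-3600973 + ((⅔)*20 - 820)*516)*(3833352 + 2065945/3366974) = (-3600973 + (40/3 - 820)*516)*(12906798582793/3366974) = (-3600973 - 2420/3*516)*(12906798582793/3366974) = (-3600973 - 416240)*(12906798582793/3366974) = -4017213*12906798582793/3366974 = -51849359055177615909/3366974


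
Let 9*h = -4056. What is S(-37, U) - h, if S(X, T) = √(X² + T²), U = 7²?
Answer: 1352/3 + √3770 ≈ 512.07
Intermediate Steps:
h = -1352/3 (h = (⅑)*(-4056) = -1352/3 ≈ -450.67)
U = 49
S(X, T) = √(T² + X²)
S(-37, U) - h = √(49² + (-37)²) - 1*(-1352/3) = √(2401 + 1369) + 1352/3 = √3770 + 1352/3 = 1352/3 + √3770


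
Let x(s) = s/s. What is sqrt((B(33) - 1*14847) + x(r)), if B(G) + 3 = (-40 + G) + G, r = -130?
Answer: 9*I*sqrt(183) ≈ 121.75*I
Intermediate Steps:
B(G) = -43 + 2*G (B(G) = -3 + ((-40 + G) + G) = -3 + (-40 + 2*G) = -43 + 2*G)
x(s) = 1
sqrt((B(33) - 1*14847) + x(r)) = sqrt(((-43 + 2*33) - 1*14847) + 1) = sqrt(((-43 + 66) - 14847) + 1) = sqrt((23 - 14847) + 1) = sqrt(-14824 + 1) = sqrt(-14823) = 9*I*sqrt(183)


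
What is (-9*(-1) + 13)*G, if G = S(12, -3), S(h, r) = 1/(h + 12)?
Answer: 11/12 ≈ 0.91667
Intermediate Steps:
S(h, r) = 1/(12 + h)
G = 1/24 (G = 1/(12 + 12) = 1/24 ≈ 0.041667)
(-9*(-1) + 13)*G = (-9*(-1) + 13)*(1/24) = (9 + 13)*(1/24) = 22*(1/24) = 11/12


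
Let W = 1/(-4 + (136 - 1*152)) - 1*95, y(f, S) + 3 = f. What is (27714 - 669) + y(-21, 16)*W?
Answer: 146631/5 ≈ 29326.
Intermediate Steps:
y(f, S) = -3 + f
W = -1901/20 (W = 1/(-4 + (136 - 152)) - 95 = 1/(-4 - 16) - 95 = 1/(-20) - 95 = -1/20 - 95 = -1901/20 ≈ -95.050)
(27714 - 669) + y(-21, 16)*W = (27714 - 669) + (-3 - 21)*(-1901/20) = 27045 - 24*(-1901/20) = 27045 + 11406/5 = 146631/5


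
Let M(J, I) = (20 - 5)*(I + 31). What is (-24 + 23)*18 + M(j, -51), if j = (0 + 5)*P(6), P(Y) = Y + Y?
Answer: -318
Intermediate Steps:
P(Y) = 2*Y
j = 60 (j = (0 + 5)*(2*6) = 5*12 = 60)
M(J, I) = 465 + 15*I (M(J, I) = 15*(31 + I) = 465 + 15*I)
(-24 + 23)*18 + M(j, -51) = (-24 + 23)*18 + (465 + 15*(-51)) = -1*18 + (465 - 765) = -18 - 300 = -318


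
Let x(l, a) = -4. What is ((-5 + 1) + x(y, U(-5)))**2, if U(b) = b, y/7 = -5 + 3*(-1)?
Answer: 64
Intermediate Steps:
y = -56 (y = 7*(-5 + 3*(-1)) = 7*(-5 - 3) = 7*(-8) = -56)
((-5 + 1) + x(y, U(-5)))**2 = ((-5 + 1) - 4)**2 = (-4 - 4)**2 = (-8)**2 = 64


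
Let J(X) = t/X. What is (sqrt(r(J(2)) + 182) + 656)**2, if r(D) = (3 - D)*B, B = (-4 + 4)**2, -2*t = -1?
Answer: (656 + sqrt(182))**2 ≈ 4.4822e+5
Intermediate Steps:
t = 1/2 (t = -1/2*(-1) = 1/2 ≈ 0.50000)
B = 0 (B = 0**2 = 0)
J(X) = 1/(2*X)
r(D) = 0 (r(D) = (3 - D)*0 = 0)
(sqrt(r(J(2)) + 182) + 656)**2 = (sqrt(0 + 182) + 656)**2 = (sqrt(182) + 656)**2 = (656 + sqrt(182))**2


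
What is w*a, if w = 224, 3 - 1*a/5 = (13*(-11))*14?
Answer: 2245600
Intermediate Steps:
a = 10025 (a = 15 - 5*13*(-11)*14 = 15 - (-715)*14 = 15 - 5*(-2002) = 15 + 10010 = 10025)
w*a = 224*10025 = 2245600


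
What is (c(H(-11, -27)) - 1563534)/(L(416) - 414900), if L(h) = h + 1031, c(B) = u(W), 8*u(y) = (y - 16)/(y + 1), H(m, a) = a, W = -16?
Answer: 23453006/6201795 ≈ 3.7816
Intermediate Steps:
u(y) = (-16 + y)/(8*(1 + y)) (u(y) = ((y - 16)/(y + 1))/8 = ((-16 + y)/(1 + y))/8 = (-16 + y)/(8*(1 + y)))
c(B) = 4/15 (c(B) = (-16 - 16)/(8*(1 - 16)) = (⅛)*(-32)/(-15) = (⅛)*(-1/15)*(-32) = 4/15)
L(h) = 1031 + h
(c(H(-11, -27)) - 1563534)/(L(416) - 414900) = (4/15 - 1563534)/((1031 + 416) - 414900) = -23453006/(15*(1447 - 414900)) = -23453006/15/(-413453) = -23453006/15*(-1/413453) = 23453006/6201795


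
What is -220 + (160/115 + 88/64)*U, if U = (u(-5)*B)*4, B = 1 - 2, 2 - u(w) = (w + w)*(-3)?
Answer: 2066/23 ≈ 89.826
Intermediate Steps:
u(w) = 2 + 6*w (u(w) = 2 - (w + w)*(-3) = 2 - 2*w*(-3) = 2 - (-6)*w = 2 + 6*w)
B = -1
U = 112 (U = ((2 + 6*(-5))*(-1))*4 = ((2 - 30)*(-1))*4 = -28*(-1)*4 = 28*4 = 112)
-220 + (160/115 + 88/64)*U = -220 + (160/115 + 88/64)*112 = -220 + (160*(1/115) + 88*(1/64))*112 = -220 + (32/23 + 11/8)*112 = -220 + (509/184)*112 = -220 + 7126/23 = 2066/23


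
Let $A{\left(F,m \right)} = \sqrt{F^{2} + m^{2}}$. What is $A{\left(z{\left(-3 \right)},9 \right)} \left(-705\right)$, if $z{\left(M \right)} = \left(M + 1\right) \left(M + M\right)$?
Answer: $-10575$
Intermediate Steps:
$z{\left(M \right)} = 2 M \left(1 + M\right)$ ($z{\left(M \right)} = \left(1 + M\right) 2 M = 2 M \left(1 + M\right)$)
$A{\left(z{\left(-3 \right)},9 \right)} \left(-705\right) = \sqrt{\left(2 \left(-3\right) \left(1 - 3\right)\right)^{2} + 9^{2}} \left(-705\right) = \sqrt{\left(2 \left(-3\right) \left(-2\right)\right)^{2} + 81} \left(-705\right) = \sqrt{12^{2} + 81} \left(-705\right) = \sqrt{144 + 81} \left(-705\right) = \sqrt{225} \left(-705\right) = 15 \left(-705\right) = -10575$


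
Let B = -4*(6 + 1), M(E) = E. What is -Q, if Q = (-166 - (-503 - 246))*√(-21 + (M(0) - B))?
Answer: -583*√7 ≈ -1542.5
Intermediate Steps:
B = -28 (B = -4*7 = -28)
Q = 583*√7 (Q = (-166 - (-503 - 246))*√(-21 + (0 - 1*(-28))) = (-166 - 1*(-749))*√(-21 + (0 + 28)) = (-166 + 749)*√(-21 + 28) = 583*√7 ≈ 1542.5)
-Q = -583*√7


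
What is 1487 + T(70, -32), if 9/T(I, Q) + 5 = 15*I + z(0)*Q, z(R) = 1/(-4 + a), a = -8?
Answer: 4673668/3143 ≈ 1487.0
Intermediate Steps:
z(R) = -1/12 (z(R) = 1/(-4 - 8) = 1/(-12) = -1/12)
T(I, Q) = 9/(-5 + 15*I - Q/12) (T(I, Q) = 9/(-5 + (15*I - Q/12)) = 9/(-5 + 15*I - Q/12))
1487 + T(70, -32) = 1487 + 108/(-60 - 1*(-32) + 180*70) = 1487 + 108/(-60 + 32 + 12600) = 1487 + 108/12572 = 1487 + 108*(1/12572) = 1487 + 27/3143 = 4673668/3143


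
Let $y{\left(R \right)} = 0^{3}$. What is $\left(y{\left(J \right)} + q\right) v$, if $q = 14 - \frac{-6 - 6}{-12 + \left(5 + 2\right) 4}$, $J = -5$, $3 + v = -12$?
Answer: $- \frac{885}{4} \approx -221.25$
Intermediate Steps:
$v = -15$ ($v = -3 - 12 = -15$)
$y{\left(R \right)} = 0$
$q = \frac{59}{4}$ ($q = 14 - - \frac{12}{-12 + 7 \cdot 4} = 14 - - \frac{12}{-12 + 28} = 14 - - \frac{12}{16} = 14 - \left(-12\right) \frac{1}{16} = 14 - - \frac{3}{4} = 14 + \frac{3}{4} = \frac{59}{4} \approx 14.75$)
$\left(y{\left(J \right)} + q\right) v = \left(0 + \frac{59}{4}\right) \left(-15\right) = \frac{59}{4} \left(-15\right) = - \frac{885}{4}$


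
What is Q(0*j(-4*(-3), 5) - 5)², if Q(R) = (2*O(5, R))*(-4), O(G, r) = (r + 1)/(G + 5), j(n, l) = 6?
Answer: 256/25 ≈ 10.240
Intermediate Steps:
O(G, r) = (1 + r)/(5 + G)
Q(R) = -⅘ - 4*R/5 (Q(R) = (2*((1 + R)/(5 + 5)))*(-4) = (2*((1 + R)/10))*(-4) = (2*(⅒ + R/10))*(-4) = (⅕ + R/5)*(-4) = -⅘ - 4*R/5)
Q(0*j(-4*(-3), 5) - 5)² = (-⅘ - 4*(0*6 - 5)/5)² = (-⅘ - 4*(0 - 5)/5)² = (-⅘ - ⅘*(-5))² = (-⅘ + 4)² = (16/5)² = 256/25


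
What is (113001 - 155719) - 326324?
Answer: -369042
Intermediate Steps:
(113001 - 155719) - 326324 = -42718 - 326324 = -369042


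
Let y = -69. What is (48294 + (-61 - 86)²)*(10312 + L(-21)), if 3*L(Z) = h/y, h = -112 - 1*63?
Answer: 16580673153/23 ≈ 7.2090e+8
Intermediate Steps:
h = -175 (h = -112 - 63 = -175)
L(Z) = 175/207 (L(Z) = (-175/(-69))/3 = (-175*(-1/69))/3 = (⅓)*(175/69) = 175/207)
(48294 + (-61 - 86)²)*(10312 + L(-21)) = (48294 + (-61 - 86)²)*(10312 + 175/207) = (48294 + (-147)²)*(2134759/207) = (48294 + 21609)*(2134759/207) = 69903*(2134759/207) = 16580673153/23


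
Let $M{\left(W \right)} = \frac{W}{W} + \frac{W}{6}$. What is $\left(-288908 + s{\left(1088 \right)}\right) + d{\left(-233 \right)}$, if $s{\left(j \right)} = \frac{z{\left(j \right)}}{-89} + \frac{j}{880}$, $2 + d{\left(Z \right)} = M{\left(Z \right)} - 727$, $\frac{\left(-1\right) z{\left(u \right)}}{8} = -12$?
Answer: $- \frac{8507745223}{29370} \approx -2.8967 \cdot 10^{5}$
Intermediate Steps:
$M{\left(W \right)} = 1 + \frac{W}{6}$ ($M{\left(W \right)} = 1 + W \frac{1}{6} = 1 + \frac{W}{6}$)
$z{\left(u \right)} = 96$ ($z{\left(u \right)} = \left(-8\right) \left(-12\right) = 96$)
$d{\left(Z \right)} = -728 + \frac{Z}{6}$ ($d{\left(Z \right)} = -2 + \left(\left(1 + \frac{Z}{6}\right) - 727\right) = -2 + \left(-726 + \frac{Z}{6}\right) = -728 + \frac{Z}{6}$)
$s{\left(j \right)} = - \frac{96}{89} + \frac{j}{880}$ ($s{\left(j \right)} = \frac{96}{-89} + \frac{j}{880} = 96 \left(- \frac{1}{89}\right) + j \frac{1}{880} = - \frac{96}{89} + \frac{j}{880}$)
$\left(-288908 + s{\left(1088 \right)}\right) + d{\left(-233 \right)} = \left(-288908 + \left(- \frac{96}{89} + \frac{1}{880} \cdot 1088\right)\right) + \left(-728 + \frac{1}{6} \left(-233\right)\right) = \left(-288908 + \left(- \frac{96}{89} + \frac{68}{55}\right)\right) - \frac{4601}{6} = \left(-288908 + \frac{772}{4895}\right) - \frac{4601}{6} = - \frac{1414203888}{4895} - \frac{4601}{6} = - \frac{8507745223}{29370}$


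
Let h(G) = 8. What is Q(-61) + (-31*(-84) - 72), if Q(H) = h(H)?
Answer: 2540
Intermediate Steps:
Q(H) = 8
Q(-61) + (-31*(-84) - 72) = 8 + (-31*(-84) - 72) = 8 + (2604 - 72) = 8 + 2532 = 2540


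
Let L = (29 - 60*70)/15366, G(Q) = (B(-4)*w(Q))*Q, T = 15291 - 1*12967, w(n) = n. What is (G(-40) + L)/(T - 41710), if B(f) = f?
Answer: 98346571/605205276 ≈ 0.16250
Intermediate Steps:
T = 2324 (T = 15291 - 12967 = 2324)
G(Q) = -4*Q² (G(Q) = (-4*Q)*Q = -4*Q²)
L = -4171/15366 (L = (29 - 4200)*(1/15366) = -4171*1/15366 = -4171/15366 ≈ -0.27144)
(G(-40) + L)/(T - 41710) = (-4*(-40)² - 4171/15366)/(2324 - 41710) = (-4*1600 - 4171/15366)/(-39386) = (-6400 - 4171/15366)*(-1/39386) = -98346571/15366*(-1/39386) = 98346571/605205276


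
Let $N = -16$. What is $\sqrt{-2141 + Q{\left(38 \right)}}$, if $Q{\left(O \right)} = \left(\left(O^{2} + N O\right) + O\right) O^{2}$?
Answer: $\sqrt{1259915} \approx 1122.5$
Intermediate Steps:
$Q{\left(O \right)} = O^{2} \left(O^{2} - 15 O\right)$ ($Q{\left(O \right)} = \left(\left(O^{2} - 16 O\right) + O\right) O^{2} = \left(O^{2} - 15 O\right) O^{2} = O^{2} \left(O^{2} - 15 O\right)$)
$\sqrt{-2141 + Q{\left(38 \right)}} = \sqrt{-2141 + 38^{3} \left(-15 + 38\right)} = \sqrt{-2141 + 54872 \cdot 23} = \sqrt{-2141 + 1262056} = \sqrt{1259915}$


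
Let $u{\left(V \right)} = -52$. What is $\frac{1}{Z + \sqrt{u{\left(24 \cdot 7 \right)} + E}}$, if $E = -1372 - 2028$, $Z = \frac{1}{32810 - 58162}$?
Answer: $- \frac{25352}{2218682916609} - \frac{1285447808 i \sqrt{863}}{2218682916609} \approx -1.1427 \cdot 10^{-8} - 0.01702 i$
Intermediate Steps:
$Z = - \frac{1}{25352}$ ($Z = \frac{1}{-25352} = - \frac{1}{25352} \approx -3.9445 \cdot 10^{-5}$)
$E = -3400$
$\frac{1}{Z + \sqrt{u{\left(24 \cdot 7 \right)} + E}} = \frac{1}{- \frac{1}{25352} + \sqrt{-52 - 3400}} = \frac{1}{- \frac{1}{25352} + \sqrt{-3452}} = \frac{1}{- \frac{1}{25352} + 2 i \sqrt{863}}$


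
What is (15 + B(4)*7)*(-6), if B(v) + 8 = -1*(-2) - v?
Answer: 330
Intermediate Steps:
B(v) = -6 - v (B(v) = -8 + (-1*(-2) - v) = -8 + (2 - v) = -6 - v)
(15 + B(4)*7)*(-6) = (15 + (-6 - 1*4)*7)*(-6) = (15 + (-6 - 4)*7)*(-6) = (15 - 10*7)*(-6) = (15 - 70)*(-6) = -55*(-6) = 330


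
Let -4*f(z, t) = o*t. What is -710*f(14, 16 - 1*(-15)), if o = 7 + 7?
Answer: 77035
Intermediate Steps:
o = 14
f(z, t) = -7*t/2
-710*f(14, 16 - 1*(-15)) = -(-2485)*(16 - 1*(-15)) = -(-2485)*(16 + 15) = -(-2485)*31 = -710*(-217/2) = 77035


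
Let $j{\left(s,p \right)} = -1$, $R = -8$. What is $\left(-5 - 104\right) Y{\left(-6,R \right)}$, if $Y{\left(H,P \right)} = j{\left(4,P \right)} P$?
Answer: $-872$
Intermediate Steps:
$Y{\left(H,P \right)} = - P$
$\left(-5 - 104\right) Y{\left(-6,R \right)} = \left(-5 - 104\right) \left(\left(-1\right) \left(-8\right)\right) = \left(-109\right) 8 = -872$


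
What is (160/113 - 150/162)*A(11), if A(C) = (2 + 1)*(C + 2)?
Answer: 19435/1017 ≈ 19.110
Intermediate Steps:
A(C) = 6 + 3*C (A(C) = 3*(2 + C) = 6 + 3*C)
(160/113 - 150/162)*A(11) = (160/113 - 150/162)*(6 + 3*11) = (160*(1/113) - 150*1/162)*(6 + 33) = (160/113 - 25/27)*39 = (1495/3051)*39 = 19435/1017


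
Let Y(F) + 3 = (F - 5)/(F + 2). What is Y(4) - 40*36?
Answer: -8659/6 ≈ -1443.2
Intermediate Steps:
Y(F) = -3 + (-5 + F)/(2 + F) (Y(F) = -3 + (F - 5)/(F + 2) = -3 + (-5 + F)/(2 + F))
Y(4) - 40*36 = (-11 - 2*4)/(2 + 4) - 40*36 = (-11 - 8)/6 - 1440 = (1/6)*(-19) - 1440 = -19/6 - 1440 = -8659/6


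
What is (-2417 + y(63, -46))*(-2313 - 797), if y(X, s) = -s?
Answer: 7373810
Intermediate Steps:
(-2417 + y(63, -46))*(-2313 - 797) = (-2417 - 1*(-46))*(-2313 - 797) = (-2417 + 46)*(-3110) = -2371*(-3110) = 7373810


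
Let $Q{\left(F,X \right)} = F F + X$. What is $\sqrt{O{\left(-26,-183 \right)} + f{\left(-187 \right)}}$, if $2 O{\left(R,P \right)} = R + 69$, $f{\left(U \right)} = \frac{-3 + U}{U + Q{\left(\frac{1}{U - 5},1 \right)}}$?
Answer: $\frac{\sqrt{4235338118135894}}{13713406} \approx 4.7457$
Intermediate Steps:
$Q{\left(F,X \right)} = X + F^{2}$ ($Q{\left(F,X \right)} = F^{2} + X = X + F^{2}$)
$f{\left(U \right)} = \frac{-3 + U}{1 + U + \frac{1}{\left(-5 + U\right)^{2}}}$ ($f{\left(U \right)} = \frac{-3 + U}{U + \left(1 + \left(\frac{1}{U - 5}\right)^{2}\right)} = \frac{-3 + U}{U + \left(1 + \left(\frac{1}{-5 + U}\right)^{2}\right)} = \frac{-3 + U}{U + \left(1 + \frac{1}{\left(-5 + U\right)^{2}}\right)} = \frac{-3 + U}{1 + U + \frac{1}{\left(-5 + U\right)^{2}}}$)
$O{\left(R,P \right)} = \frac{69}{2} + \frac{R}{2}$ ($O{\left(R,P \right)} = \frac{R + 69}{2} = \frac{69 + R}{2} = \frac{69}{2} + \frac{R}{2}$)
$\sqrt{O{\left(-26,-183 \right)} + f{\left(-187 \right)}} = \sqrt{\left(\frac{69}{2} + \frac{1}{2} \left(-26\right)\right) + \frac{-3 - 187}{1 - 187 + \frac{1}{\left(-5 - 187\right)^{2}}}} = \sqrt{\left(\frac{69}{2} - 13\right) + \frac{1}{1 - 187 + \frac{1}{36864}} \left(-190\right)} = \sqrt{\frac{43}{2} + \frac{1}{1 - 187 + \frac{1}{36864}} \left(-190\right)} = \sqrt{\frac{43}{2} + \frac{1}{- \frac{6856703}{36864}} \left(-190\right)} = \sqrt{\frac{43}{2} - - \frac{7004160}{6856703}} = \sqrt{\frac{43}{2} + \frac{7004160}{6856703}} = \sqrt{\frac{308846549}{13713406}} = \frac{\sqrt{4235338118135894}}{13713406}$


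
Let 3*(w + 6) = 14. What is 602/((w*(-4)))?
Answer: 903/8 ≈ 112.88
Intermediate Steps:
w = -4/3 (w = -6 + (⅓)*14 = -6 + 14/3 = -4/3 ≈ -1.3333)
602/((w*(-4))) = 602/((-4/3*(-4))) = 602/(16/3) = 602*(3/16) = 903/8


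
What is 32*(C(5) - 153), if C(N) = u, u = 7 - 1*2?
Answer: -4736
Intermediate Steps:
u = 5 (u = 7 - 2 = 5)
C(N) = 5
32*(C(5) - 153) = 32*(5 - 153) = 32*(-148) = -4736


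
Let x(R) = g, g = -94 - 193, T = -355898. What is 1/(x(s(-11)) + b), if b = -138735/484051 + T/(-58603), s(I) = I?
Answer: -28366840753/7977140800518 ≈ -0.0035560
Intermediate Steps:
g = -287
x(R) = -287
b = 164142495593/28366840753 (b = -138735/484051 - 355898/(-58603) = -138735*1/484051 - 355898*(-1/58603) = -138735/484051 + 355898/58603 = 164142495593/28366840753 ≈ 5.7864)
1/(x(s(-11)) + b) = 1/(-287 + 164142495593/28366840753) = 1/(-7977140800518/28366840753) = -28366840753/7977140800518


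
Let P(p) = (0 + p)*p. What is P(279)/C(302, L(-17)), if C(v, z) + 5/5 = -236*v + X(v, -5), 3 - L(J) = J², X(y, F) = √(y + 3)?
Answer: -5547961593/5079840224 - 77841*√305/5079840224 ≈ -1.0924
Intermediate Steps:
P(p) = p² (P(p) = p*p = p²)
X(y, F) = √(3 + y)
L(J) = 3 - J²
C(v, z) = -1 + √(3 + v) - 236*v (C(v, z) = -1 + (-236*v + √(3 + v)) = -1 + (√(3 + v) - 236*v) = -1 + √(3 + v) - 236*v)
P(279)/C(302, L(-17)) = 279²/(-1 + √(3 + 302) - 236*302) = 77841/(-1 + √305 - 71272) = 77841/(-71273 + √305)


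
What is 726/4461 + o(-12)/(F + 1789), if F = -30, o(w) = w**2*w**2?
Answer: 31260110/2615633 ≈ 11.951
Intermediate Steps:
o(w) = w**4
726/4461 + o(-12)/(F + 1789) = 726/4461 + (-12)**4/(-30 + 1789) = 726*(1/4461) + 20736/1759 = 242/1487 + 20736*(1/1759) = 242/1487 + 20736/1759 = 31260110/2615633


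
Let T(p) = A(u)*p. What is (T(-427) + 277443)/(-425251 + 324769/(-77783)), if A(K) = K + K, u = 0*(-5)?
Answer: -2397816541/3675291478 ≈ -0.65242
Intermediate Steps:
u = 0
A(K) = 2*K
T(p) = 0 (T(p) = (2*0)*p = 0*p = 0)
(T(-427) + 277443)/(-425251 + 324769/(-77783)) = (0 + 277443)/(-425251 + 324769/(-77783)) = 277443/(-425251 + 324769*(-1/77783)) = 277443/(-425251 - 324769/77783) = 277443/(-33077623302/77783) = 277443*(-77783/33077623302) = -2397816541/3675291478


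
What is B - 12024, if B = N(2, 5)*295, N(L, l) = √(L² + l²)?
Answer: -12024 + 295*√29 ≈ -10435.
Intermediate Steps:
B = 295*√29 (B = √(2² + 5²)*295 = √(4 + 25)*295 = √29*295 = 295*√29 ≈ 1588.6)
B - 12024 = 295*√29 - 12024 = -12024 + 295*√29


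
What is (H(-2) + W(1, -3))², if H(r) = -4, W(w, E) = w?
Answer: 9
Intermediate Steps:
(H(-2) + W(1, -3))² = (-4 + 1)² = (-3)² = 9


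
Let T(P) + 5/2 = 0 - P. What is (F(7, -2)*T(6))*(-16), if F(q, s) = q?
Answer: 952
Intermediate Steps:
T(P) = -5/2 - P (T(P) = -5/2 + (0 - P) = -5/2 - P)
(F(7, -2)*T(6))*(-16) = (7*(-5/2 - 1*6))*(-16) = (7*(-5/2 - 6))*(-16) = (7*(-17/2))*(-16) = -119/2*(-16) = 952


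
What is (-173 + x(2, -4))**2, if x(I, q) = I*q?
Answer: 32761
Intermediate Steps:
(-173 + x(2, -4))**2 = (-173 + 2*(-4))**2 = (-173 - 8)**2 = (-181)**2 = 32761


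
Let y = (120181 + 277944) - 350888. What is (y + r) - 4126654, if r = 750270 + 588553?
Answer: -2740594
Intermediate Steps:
y = 47237 (y = 398125 - 350888 = 47237)
r = 1338823
(y + r) - 4126654 = (47237 + 1338823) - 4126654 = 1386060 - 4126654 = -2740594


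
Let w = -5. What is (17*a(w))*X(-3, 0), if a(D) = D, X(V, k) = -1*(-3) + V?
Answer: 0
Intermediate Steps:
X(V, k) = 3 + V
(17*a(w))*X(-3, 0) = (17*(-5))*(3 - 3) = -85*0 = 0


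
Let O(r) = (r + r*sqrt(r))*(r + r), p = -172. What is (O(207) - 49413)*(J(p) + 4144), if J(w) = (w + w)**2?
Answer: 4444186800 + 31488873120*sqrt(23) ≈ 1.5546e+11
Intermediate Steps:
O(r) = 2*r*(r + r**(3/2)) (O(r) = (r + r**(3/2))*(2*r) = 2*r*(r + r**(3/2)))
J(w) = 4*w**2 (J(w) = (2*w)**2 = 4*w**2)
(O(207) - 49413)*(J(p) + 4144) = ((2*207**2 + 2*207**(5/2)) - 49413)*(4*(-172)**2 + 4144) = ((2*42849 + 2*(128547*sqrt(23))) - 49413)*(4*29584 + 4144) = ((85698 + 257094*sqrt(23)) - 49413)*(118336 + 4144) = (36285 + 257094*sqrt(23))*122480 = 4444186800 + 31488873120*sqrt(23)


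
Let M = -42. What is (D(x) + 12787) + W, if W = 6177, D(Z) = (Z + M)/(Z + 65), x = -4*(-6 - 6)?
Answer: 2142938/113 ≈ 18964.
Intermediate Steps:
x = 48 (x = -4*(-12) = 48)
D(Z) = (-42 + Z)/(65 + Z) (D(Z) = (Z - 42)/(Z + 65) = (-42 + Z)/(65 + Z))
(D(x) + 12787) + W = ((-42 + 48)/(65 + 48) + 12787) + 6177 = (6/113 + 12787) + 6177 = 1444937/113 + 6177 = 2142938/113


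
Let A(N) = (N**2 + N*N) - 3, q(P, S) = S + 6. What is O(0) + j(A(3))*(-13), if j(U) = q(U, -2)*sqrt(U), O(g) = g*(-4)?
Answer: -52*sqrt(15) ≈ -201.40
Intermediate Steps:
O(g) = -4*g
q(P, S) = 6 + S
A(N) = -3 + 2*N**2 (A(N) = (N**2 + N**2) - 3 = 2*N**2 - 3 = -3 + 2*N**2)
j(U) = 4*sqrt(U) (j(U) = (6 - 2)*sqrt(U) = 4*sqrt(U))
O(0) + j(A(3))*(-13) = -4*0 + (4*sqrt(-3 + 2*3**2))*(-13) = 0 + (4*sqrt(-3 + 2*9))*(-13) = 0 + (4*sqrt(-3 + 18))*(-13) = 0 + (4*sqrt(15))*(-13) = 0 - 52*sqrt(15) = -52*sqrt(15)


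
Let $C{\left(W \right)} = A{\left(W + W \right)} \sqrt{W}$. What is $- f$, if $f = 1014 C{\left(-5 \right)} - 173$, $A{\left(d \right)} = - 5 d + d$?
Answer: $173 - 40560 i \sqrt{5} \approx 173.0 - 90695.0 i$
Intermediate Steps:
$A{\left(d \right)} = - 4 d$
$C{\left(W \right)} = - 8 W^{\frac{3}{2}}$ ($C{\left(W \right)} = - 4 \left(W + W\right) \sqrt{W} = - 4 \cdot 2 W \sqrt{W} = - 8 W \sqrt{W} = - 8 W^{\frac{3}{2}}$)
$f = -173 + 40560 i \sqrt{5}$ ($f = 1014 \left(- 8 \left(-5\right)^{\frac{3}{2}}\right) - 173 = 1014 \left(- 8 \left(- 5 i \sqrt{5}\right)\right) - 173 = 1014 \cdot 40 i \sqrt{5} - 173 = 40560 i \sqrt{5} - 173 = -173 + 40560 i \sqrt{5} \approx -173.0 + 90695.0 i$)
$- f = - (-173 + 40560 i \sqrt{5}) = 173 - 40560 i \sqrt{5}$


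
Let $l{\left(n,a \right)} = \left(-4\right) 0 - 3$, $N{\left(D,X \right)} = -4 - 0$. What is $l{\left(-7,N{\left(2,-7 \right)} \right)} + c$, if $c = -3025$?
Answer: $-3028$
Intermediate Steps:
$N{\left(D,X \right)} = -4$ ($N{\left(D,X \right)} = -4 + 0 = -4$)
$l{\left(n,a \right)} = -3$ ($l{\left(n,a \right)} = 0 - 3 = -3$)
$l{\left(-7,N{\left(2,-7 \right)} \right)} + c = -3 - 3025 = -3028$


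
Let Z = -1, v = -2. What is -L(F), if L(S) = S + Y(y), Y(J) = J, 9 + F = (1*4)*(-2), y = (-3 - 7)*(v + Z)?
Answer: -13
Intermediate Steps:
y = 30 (y = (-3 - 7)*(-2 - 1) = -10*(-3) = 30)
F = -17 (F = -9 + (1*4)*(-2) = -9 + 4*(-2) = -9 - 8 = -17)
L(S) = 30 + S (L(S) = S + 30 = 30 + S)
-L(F) = -(30 - 17) = -1*13 = -13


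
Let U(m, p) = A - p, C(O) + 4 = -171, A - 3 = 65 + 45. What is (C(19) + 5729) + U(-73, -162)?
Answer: 5829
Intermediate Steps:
A = 113 (A = 3 + (65 + 45) = 3 + 110 = 113)
C(O) = -175 (C(O) = -4 - 171 = -175)
U(m, p) = 113 - p
(C(19) + 5729) + U(-73, -162) = (-175 + 5729) + (113 - 1*(-162)) = 5554 + (113 + 162) = 5554 + 275 = 5829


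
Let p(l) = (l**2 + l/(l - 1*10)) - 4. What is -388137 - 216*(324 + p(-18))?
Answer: -3691659/7 ≈ -5.2738e+5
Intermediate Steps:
p(l) = -4 + l**2 + l/(-10 + l) (p(l) = (l**2 + l/(l - 10)) - 4 = (l**2 + l/(-10 + l)) - 4 = -4 + l**2 + l/(-10 + l))
-388137 - 216*(324 + p(-18)) = -388137 - 216*(324 + (40 + (-18)**3 - 10*(-18)**2 - 3*(-18))/(-10 - 18)) = -388137 - 216*(324 + (40 - 5832 - 10*324 + 54)/(-28)) = -388137 - 216*(324 - (40 - 5832 - 3240 + 54)/28) = -388137 - 216*(324 - 1/28*(-8978)) = -388137 - 216*(324 + 4489/14) = -388137 - 216*9025/14 = -388137 - 1*974700/7 = -388137 - 974700/7 = -3691659/7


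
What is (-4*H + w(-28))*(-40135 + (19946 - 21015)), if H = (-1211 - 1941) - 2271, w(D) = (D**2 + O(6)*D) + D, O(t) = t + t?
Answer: -911102848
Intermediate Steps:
O(t) = 2*t
w(D) = D**2 + 13*D (w(D) = (D**2 + (2*6)*D) + D = (D**2 + 12*D) + D = D**2 + 13*D)
H = -5423 (H = -3152 - 2271 = -5423)
(-4*H + w(-28))*(-40135 + (19946 - 21015)) = (-4*(-5423) - 28*(13 - 28))*(-40135 + (19946 - 21015)) = (21692 - 28*(-15))*(-40135 - 1069) = (21692 + 420)*(-41204) = 22112*(-41204) = -911102848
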